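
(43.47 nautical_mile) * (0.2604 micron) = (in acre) 5.18e-06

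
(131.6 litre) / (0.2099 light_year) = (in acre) 1.638e-20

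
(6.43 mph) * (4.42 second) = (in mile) 0.007895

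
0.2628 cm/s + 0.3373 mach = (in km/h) 413.5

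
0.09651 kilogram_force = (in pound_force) 0.2128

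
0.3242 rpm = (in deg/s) 1.945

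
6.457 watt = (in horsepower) 0.008659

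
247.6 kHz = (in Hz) 2.476e+05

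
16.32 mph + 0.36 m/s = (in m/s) 7.656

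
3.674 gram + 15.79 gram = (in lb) 0.04291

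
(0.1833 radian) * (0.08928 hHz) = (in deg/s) 93.76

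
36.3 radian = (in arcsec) 7.487e+06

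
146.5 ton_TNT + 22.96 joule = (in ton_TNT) 146.5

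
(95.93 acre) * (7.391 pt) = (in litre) 1.012e+06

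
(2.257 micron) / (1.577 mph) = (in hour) 8.893e-10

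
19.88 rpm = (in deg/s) 119.3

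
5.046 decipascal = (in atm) 4.98e-06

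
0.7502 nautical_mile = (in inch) 5.47e+04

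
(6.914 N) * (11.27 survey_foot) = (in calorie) 5.676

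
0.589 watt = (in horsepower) 0.0007899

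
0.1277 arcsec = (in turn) 9.853e-08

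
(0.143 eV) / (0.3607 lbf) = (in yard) 1.562e-20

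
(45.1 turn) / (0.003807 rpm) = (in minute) 1.185e+04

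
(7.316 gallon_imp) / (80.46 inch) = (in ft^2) 0.1752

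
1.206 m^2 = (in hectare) 0.0001206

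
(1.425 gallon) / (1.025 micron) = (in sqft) 5.665e+04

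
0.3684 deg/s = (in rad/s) 0.00643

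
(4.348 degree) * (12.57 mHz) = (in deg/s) 0.05465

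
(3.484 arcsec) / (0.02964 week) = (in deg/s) 5.399e-08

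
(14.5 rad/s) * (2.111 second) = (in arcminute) 1.052e+05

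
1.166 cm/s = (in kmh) 0.04198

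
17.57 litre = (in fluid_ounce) 594.1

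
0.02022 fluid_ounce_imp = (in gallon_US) 0.0001518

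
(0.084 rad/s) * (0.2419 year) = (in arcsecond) 1.322e+11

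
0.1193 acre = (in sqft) 5197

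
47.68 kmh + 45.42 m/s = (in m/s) 58.66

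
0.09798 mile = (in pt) 4.47e+05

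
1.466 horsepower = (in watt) 1093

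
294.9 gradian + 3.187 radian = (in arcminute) 2.688e+04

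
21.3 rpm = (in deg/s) 127.8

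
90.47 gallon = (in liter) 342.5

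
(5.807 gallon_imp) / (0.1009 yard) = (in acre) 7.07e-05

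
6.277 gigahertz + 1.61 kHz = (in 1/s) 6.277e+09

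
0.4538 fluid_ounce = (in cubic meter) 1.342e-05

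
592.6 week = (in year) 11.36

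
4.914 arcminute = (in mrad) 1.429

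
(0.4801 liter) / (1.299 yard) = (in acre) 9.988e-08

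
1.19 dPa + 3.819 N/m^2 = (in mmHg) 0.02954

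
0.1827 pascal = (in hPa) 0.001827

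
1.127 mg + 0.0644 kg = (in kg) 0.0644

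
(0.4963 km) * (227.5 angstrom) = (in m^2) 1.129e-05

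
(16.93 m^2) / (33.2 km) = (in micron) 509.9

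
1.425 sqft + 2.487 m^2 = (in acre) 0.0006473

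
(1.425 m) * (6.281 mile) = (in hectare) 1.44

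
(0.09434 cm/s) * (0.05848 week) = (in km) 0.03337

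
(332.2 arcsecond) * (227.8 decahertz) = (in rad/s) 3.669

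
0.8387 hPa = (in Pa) 83.87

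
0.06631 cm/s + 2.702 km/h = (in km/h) 2.704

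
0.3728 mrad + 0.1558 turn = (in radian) 0.9793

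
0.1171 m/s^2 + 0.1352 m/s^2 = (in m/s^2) 0.2523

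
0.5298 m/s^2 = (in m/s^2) 0.5298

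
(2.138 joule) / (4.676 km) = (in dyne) 45.72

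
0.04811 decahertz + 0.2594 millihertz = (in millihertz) 481.4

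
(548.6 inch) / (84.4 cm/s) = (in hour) 0.004586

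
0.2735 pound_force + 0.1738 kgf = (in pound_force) 0.6567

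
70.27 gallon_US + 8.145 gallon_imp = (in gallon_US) 80.05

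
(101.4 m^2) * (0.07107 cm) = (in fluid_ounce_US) 2437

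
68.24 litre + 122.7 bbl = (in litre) 1.958e+04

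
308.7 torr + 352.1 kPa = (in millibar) 3933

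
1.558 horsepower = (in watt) 1162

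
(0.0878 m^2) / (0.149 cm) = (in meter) 58.93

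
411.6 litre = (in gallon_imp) 90.54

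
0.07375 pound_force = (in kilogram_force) 0.03345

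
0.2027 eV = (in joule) 3.248e-20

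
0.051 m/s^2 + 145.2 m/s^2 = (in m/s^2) 145.3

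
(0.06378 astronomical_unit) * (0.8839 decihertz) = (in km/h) 3.036e+09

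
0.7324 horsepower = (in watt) 546.2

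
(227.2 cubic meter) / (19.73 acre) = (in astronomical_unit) 1.902e-14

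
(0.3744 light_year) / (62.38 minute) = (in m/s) 9.464e+11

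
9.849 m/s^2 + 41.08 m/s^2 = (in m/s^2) 50.93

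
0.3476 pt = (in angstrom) 1.226e+06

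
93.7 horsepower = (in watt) 6.987e+04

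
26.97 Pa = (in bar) 0.0002697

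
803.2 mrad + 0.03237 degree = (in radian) 0.8038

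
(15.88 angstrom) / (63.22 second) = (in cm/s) 2.512e-09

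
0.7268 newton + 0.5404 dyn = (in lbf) 0.1634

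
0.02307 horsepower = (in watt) 17.2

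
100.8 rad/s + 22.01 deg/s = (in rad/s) 101.2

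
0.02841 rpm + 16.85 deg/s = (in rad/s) 0.2971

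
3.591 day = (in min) 5171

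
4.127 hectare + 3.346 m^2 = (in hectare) 4.127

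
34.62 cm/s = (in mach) 0.001017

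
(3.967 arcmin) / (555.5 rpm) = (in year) 6.29e-13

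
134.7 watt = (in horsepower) 0.1806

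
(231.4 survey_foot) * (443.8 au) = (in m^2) 4.683e+15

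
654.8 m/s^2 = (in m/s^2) 654.8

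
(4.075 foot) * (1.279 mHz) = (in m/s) 0.001589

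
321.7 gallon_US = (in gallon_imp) 267.9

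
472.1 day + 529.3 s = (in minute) 6.798e+05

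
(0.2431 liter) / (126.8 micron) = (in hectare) 0.0001917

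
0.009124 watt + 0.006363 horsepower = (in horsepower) 0.006375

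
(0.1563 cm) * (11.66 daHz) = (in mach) 0.0005352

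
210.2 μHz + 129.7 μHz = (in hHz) 3.399e-06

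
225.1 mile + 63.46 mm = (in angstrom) 3.623e+15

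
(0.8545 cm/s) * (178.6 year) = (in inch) 1.895e+09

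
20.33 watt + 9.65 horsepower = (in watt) 7216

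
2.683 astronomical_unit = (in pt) 1.138e+15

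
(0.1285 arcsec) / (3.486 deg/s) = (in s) 1.024e-05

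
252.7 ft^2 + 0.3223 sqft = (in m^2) 23.51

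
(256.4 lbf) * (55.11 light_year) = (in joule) 5.946e+20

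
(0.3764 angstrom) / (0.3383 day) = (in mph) 2.881e-15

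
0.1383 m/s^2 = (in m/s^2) 0.1383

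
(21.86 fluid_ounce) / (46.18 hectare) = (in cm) 1.4e-07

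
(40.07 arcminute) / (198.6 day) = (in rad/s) 6.793e-10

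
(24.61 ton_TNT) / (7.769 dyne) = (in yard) 1.449e+15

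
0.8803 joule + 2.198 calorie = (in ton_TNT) 2.408e-09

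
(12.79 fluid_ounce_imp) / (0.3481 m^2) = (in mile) 6.487e-07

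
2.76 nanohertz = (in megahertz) 2.76e-15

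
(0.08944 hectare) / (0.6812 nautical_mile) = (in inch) 27.91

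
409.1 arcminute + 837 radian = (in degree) 4.796e+04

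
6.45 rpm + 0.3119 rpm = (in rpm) 6.762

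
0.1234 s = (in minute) 0.002057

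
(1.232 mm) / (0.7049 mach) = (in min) 8.555e-08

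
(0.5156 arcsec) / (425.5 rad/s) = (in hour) 1.632e-12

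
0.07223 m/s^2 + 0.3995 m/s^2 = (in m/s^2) 0.4717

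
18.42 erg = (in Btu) 1.746e-09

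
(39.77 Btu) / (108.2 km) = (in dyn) 3.878e+04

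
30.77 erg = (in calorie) 7.354e-07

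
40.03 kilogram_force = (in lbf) 88.25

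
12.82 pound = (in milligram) 5.815e+06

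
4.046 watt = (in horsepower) 0.005426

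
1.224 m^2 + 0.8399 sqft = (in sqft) 14.01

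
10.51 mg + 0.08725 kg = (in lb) 0.1924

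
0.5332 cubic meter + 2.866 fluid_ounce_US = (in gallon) 140.9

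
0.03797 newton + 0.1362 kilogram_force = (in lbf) 0.3088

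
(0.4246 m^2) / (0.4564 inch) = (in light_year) 3.871e-15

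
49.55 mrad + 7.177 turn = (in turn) 7.185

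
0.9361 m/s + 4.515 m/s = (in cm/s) 545.1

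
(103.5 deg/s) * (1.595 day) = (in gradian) 1.585e+07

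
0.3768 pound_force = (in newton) 1.676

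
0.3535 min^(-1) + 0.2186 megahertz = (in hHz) 2186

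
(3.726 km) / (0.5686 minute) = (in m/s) 109.2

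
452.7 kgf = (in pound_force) 998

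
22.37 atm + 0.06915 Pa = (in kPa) 2267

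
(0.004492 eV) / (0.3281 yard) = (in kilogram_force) 2.446e-22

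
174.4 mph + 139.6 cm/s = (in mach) 0.2331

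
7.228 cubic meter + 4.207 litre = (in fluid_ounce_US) 2.446e+05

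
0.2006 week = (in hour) 33.7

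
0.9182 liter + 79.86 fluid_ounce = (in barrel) 0.02063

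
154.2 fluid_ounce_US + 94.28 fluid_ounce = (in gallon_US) 1.941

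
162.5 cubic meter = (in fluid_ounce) 5.495e+06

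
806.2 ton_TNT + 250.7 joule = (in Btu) 3.197e+09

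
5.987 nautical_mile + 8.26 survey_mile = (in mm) 2.438e+07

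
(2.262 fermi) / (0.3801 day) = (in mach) 2.023e-22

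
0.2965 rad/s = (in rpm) 2.831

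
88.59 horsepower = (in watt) 6.606e+04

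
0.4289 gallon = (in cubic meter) 0.001624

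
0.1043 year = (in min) 5.482e+04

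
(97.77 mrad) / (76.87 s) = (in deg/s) 0.07287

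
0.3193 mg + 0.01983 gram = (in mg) 20.15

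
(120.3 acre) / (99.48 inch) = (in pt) 5.462e+08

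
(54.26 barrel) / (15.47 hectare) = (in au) 3.728e-16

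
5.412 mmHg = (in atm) 0.007121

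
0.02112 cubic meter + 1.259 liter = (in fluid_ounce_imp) 787.6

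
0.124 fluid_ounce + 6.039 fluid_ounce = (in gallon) 0.04815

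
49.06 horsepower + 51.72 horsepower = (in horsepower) 100.8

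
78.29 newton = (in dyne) 7.829e+06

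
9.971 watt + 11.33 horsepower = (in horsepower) 11.34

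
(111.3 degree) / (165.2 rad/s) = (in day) 1.361e-07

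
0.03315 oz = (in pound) 0.002072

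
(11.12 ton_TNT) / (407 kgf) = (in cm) 1.166e+09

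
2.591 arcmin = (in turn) 0.00012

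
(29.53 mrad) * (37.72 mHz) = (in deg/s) 0.06382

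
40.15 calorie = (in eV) 1.048e+21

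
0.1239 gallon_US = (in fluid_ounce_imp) 16.51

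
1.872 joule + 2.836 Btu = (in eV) 1.869e+22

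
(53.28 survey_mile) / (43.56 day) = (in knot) 0.04429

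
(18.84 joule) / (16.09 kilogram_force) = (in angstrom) 1.194e+09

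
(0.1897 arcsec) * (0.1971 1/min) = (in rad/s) 3.021e-09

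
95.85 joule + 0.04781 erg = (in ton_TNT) 2.291e-08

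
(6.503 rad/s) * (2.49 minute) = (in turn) 154.6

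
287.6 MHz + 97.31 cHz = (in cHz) 2.876e+10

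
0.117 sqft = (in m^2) 0.01087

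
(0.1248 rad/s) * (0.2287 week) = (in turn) 2747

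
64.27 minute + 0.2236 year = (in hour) 1960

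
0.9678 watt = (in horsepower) 0.001298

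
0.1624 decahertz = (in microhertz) 1.624e+06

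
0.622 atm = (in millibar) 630.2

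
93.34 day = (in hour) 2240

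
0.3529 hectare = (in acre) 0.872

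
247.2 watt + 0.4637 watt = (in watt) 247.7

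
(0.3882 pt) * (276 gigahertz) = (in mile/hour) 8.455e+07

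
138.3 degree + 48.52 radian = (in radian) 50.93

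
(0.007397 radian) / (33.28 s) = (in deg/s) 0.01273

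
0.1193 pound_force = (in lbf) 0.1193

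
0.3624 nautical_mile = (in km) 0.6712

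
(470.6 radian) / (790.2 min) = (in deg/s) 0.5687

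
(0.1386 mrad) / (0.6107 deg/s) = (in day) 1.505e-07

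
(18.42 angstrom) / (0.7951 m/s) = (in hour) 6.435e-13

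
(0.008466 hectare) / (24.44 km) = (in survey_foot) 0.01136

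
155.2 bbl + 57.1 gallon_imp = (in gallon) 6587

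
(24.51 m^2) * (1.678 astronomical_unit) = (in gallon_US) 1.625e+15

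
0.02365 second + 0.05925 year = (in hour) 519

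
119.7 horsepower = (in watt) 8.926e+04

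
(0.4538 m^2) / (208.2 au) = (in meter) 1.457e-14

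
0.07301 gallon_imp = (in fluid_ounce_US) 11.22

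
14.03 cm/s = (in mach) 0.000412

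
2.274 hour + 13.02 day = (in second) 1.133e+06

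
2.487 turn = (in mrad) 1.563e+04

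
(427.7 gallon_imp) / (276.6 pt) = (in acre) 0.004924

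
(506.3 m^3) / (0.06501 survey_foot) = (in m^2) 2.555e+04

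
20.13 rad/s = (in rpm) 192.2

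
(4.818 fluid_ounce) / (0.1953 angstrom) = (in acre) 1803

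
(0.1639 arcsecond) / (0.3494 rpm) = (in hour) 6.033e-09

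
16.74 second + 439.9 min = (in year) 0.0008375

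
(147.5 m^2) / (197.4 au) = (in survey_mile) 3.104e-15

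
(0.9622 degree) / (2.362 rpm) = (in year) 2.153e-09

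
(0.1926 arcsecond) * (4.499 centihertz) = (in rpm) 4.012e-07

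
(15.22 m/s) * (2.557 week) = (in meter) 2.354e+07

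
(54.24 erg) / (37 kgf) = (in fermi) 1.495e+07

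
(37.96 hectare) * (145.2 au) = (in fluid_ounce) 2.788e+23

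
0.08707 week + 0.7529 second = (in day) 0.6095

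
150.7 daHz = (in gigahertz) 1.507e-06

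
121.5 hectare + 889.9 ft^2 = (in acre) 300.3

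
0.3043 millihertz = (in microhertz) 304.3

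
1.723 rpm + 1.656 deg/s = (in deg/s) 11.99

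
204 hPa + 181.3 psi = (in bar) 12.7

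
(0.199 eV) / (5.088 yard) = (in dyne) 6.853e-16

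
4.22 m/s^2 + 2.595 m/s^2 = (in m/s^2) 6.815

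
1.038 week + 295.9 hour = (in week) 2.799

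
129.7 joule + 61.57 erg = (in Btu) 0.1229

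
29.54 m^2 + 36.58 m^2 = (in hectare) 0.006612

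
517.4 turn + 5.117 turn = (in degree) 1.881e+05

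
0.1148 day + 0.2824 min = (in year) 0.0003151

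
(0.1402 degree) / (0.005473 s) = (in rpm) 4.269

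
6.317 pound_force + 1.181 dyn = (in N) 28.1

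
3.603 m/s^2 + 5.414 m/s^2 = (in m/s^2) 9.017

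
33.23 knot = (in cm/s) 1709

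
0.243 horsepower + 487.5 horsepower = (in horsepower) 487.7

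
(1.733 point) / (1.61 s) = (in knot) 0.0007381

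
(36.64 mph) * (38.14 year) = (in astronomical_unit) 0.1317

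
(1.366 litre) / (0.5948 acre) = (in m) 5.675e-07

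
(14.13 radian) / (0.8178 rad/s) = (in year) 5.479e-07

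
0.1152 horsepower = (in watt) 85.9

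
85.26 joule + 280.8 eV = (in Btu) 0.08081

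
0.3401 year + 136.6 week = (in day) 1080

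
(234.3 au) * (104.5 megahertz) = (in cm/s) 3.663e+23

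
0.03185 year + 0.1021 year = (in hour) 1173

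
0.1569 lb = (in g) 71.17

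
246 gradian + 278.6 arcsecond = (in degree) 221.5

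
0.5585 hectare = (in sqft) 6.012e+04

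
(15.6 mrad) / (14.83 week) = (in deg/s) 9.965e-08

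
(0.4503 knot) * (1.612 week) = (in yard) 2.47e+05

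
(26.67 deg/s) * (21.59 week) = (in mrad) 6.078e+09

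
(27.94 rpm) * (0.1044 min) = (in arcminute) 6.301e+04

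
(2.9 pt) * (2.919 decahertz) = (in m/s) 0.02986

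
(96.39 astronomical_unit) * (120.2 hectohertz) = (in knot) 3.369e+17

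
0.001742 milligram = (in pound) 3.84e-09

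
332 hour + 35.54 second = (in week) 1.976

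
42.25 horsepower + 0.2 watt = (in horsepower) 42.25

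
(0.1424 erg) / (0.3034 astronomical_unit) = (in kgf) 3.199e-20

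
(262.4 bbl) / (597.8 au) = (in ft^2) 5.021e-12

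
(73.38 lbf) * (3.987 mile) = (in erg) 2.094e+13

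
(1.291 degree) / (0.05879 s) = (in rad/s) 0.3833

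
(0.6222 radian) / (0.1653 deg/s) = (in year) 6.839e-06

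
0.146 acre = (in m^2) 590.8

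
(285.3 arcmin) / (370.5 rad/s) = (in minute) 3.733e-06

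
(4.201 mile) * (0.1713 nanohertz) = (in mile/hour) 2.591e-06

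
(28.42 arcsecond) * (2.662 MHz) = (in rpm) 3503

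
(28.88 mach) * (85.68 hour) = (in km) 3.033e+06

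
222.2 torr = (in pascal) 2.962e+04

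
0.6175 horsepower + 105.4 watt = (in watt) 565.9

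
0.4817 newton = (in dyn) 4.817e+04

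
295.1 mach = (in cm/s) 1.005e+07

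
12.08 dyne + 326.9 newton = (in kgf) 33.33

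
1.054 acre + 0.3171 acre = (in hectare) 0.5549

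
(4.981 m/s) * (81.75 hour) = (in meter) 1.466e+06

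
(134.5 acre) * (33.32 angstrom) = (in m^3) 0.001814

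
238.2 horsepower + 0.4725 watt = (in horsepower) 238.2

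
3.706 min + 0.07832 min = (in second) 227.1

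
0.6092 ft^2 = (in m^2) 0.0566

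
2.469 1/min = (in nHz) 4.115e+07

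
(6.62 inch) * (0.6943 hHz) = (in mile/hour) 26.12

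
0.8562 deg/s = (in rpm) 0.1427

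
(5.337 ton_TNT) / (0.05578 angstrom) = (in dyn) 4.003e+26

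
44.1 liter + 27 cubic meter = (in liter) 2.704e+04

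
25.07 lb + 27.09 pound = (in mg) 2.366e+07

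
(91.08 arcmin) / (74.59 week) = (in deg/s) 3.365e-08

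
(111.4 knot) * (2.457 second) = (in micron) 1.408e+08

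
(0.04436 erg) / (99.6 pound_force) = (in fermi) 1.001e+04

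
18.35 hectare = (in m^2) 1.835e+05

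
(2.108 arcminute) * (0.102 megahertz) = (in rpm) 597.3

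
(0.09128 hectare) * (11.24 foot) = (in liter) 3.127e+06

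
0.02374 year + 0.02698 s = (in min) 1.248e+04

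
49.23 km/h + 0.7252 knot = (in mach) 0.04126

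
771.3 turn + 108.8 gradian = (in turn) 771.6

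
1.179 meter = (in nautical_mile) 0.0006366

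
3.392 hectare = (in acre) 8.382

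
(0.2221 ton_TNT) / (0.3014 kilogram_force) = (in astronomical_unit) 0.002102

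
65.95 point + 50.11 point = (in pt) 116.1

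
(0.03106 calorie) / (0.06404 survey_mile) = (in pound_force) 0.0002835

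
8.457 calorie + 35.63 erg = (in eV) 2.209e+20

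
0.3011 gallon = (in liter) 1.14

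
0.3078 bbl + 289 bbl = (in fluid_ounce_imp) 1.619e+06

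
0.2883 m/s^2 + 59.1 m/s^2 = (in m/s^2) 59.39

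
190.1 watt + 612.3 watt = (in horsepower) 1.076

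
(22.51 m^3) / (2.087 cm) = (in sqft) 1.161e+04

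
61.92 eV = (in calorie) 2.371e-18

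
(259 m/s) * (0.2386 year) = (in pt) 5.524e+12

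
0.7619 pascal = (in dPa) 7.619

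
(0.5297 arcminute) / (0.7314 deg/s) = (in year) 3.828e-10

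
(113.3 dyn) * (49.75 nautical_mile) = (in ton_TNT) 2.495e-08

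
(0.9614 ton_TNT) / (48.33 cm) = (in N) 8.323e+09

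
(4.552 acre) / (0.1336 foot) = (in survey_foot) 1.484e+06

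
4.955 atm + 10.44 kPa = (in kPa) 512.5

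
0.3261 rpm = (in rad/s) 0.03415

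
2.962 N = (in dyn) 2.962e+05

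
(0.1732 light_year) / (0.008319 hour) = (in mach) 1.607e+11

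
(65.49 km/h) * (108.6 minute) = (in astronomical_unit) 7.924e-07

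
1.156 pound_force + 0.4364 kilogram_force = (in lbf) 2.118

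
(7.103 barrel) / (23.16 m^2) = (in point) 138.2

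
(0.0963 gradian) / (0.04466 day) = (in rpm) 3.744e-06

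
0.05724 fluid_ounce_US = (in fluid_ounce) 0.05724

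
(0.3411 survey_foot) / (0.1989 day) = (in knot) 1.176e-05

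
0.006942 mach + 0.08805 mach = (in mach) 0.09499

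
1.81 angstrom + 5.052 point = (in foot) 0.005847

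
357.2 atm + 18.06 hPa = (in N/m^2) 3.62e+07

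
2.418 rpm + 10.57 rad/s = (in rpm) 103.4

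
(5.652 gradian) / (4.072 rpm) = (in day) 2.41e-06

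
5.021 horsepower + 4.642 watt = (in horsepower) 5.027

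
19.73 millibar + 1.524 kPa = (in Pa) 3497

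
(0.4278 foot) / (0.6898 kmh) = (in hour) 0.000189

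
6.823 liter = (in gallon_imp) 1.501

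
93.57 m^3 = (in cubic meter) 93.57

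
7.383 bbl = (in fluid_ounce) 3.969e+04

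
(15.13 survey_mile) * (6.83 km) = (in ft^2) 1.79e+09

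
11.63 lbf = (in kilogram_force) 5.275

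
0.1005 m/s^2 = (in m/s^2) 0.1005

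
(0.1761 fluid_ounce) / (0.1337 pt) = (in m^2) 0.1104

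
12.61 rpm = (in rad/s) 1.321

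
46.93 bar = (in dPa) 4.693e+07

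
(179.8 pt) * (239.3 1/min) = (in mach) 0.000743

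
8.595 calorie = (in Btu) 0.03408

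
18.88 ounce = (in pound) 1.18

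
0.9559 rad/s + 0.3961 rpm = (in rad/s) 0.9974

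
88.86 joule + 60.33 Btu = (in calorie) 1.523e+04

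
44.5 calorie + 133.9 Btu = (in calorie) 3.381e+04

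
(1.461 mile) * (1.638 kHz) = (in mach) 1.131e+04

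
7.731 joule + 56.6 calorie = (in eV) 1.526e+21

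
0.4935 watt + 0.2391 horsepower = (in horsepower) 0.2398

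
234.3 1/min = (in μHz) 3.905e+06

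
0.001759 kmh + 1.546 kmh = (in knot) 0.8357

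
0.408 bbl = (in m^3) 0.06487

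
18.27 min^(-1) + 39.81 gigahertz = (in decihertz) 3.981e+11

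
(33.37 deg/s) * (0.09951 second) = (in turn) 0.009224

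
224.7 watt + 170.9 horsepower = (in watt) 1.277e+05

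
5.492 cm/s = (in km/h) 0.1977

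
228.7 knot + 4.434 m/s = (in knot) 237.3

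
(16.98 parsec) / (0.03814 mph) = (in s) 3.073e+19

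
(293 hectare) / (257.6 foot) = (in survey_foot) 1.224e+05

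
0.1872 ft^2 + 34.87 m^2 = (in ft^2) 375.5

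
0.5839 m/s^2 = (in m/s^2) 0.5839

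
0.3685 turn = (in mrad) 2315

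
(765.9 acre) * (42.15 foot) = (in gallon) 1.052e+10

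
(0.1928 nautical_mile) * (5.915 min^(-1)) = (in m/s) 35.2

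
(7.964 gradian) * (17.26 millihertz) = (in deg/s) 0.1237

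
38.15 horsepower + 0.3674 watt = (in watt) 2.845e+04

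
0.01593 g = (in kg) 1.593e-05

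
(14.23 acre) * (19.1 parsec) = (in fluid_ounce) 1.148e+27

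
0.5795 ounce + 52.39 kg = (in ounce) 1849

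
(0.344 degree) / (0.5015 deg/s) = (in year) 2.175e-08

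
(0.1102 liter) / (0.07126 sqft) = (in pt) 47.19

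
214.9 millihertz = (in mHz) 214.9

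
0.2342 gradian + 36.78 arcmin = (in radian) 0.01438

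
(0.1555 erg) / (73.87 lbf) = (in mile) 2.941e-14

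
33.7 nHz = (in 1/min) 2.022e-06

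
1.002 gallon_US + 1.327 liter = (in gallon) 1.353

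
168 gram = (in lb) 0.3704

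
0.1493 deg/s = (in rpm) 0.02488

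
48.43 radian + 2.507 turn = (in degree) 3677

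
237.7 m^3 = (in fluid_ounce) 8.038e+06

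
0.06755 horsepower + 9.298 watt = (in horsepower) 0.08002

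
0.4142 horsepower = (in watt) 308.9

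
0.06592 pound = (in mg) 2.99e+04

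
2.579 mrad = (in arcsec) 532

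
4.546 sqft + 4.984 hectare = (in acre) 12.32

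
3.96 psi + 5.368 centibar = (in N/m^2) 3.267e+04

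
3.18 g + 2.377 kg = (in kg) 2.38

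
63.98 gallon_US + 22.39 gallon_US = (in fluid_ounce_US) 1.106e+04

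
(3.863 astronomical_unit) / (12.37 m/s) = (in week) 7.724e+04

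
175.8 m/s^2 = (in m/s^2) 175.8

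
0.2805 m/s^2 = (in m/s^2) 0.2805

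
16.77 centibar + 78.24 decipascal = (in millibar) 167.8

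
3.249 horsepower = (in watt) 2423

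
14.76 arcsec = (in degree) 0.0041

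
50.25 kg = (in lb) 110.8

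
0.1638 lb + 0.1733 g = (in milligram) 7.447e+04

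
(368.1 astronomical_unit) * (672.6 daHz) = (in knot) 7.2e+17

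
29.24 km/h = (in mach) 0.02385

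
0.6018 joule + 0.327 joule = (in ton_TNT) 2.22e-10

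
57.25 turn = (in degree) 2.061e+04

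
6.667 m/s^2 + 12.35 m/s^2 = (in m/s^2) 19.02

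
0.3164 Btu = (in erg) 3.338e+09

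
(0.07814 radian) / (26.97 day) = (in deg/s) 1.921e-06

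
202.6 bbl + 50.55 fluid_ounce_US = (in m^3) 32.21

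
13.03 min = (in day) 0.009049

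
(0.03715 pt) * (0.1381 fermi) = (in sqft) 1.948e-20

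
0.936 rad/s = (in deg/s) 53.63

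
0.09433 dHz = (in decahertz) 0.0009433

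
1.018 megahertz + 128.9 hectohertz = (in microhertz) 1.031e+12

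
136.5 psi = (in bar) 9.411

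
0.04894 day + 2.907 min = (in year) 0.0001396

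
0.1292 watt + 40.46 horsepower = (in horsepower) 40.46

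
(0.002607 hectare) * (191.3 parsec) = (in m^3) 1.539e+20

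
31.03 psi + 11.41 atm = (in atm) 13.52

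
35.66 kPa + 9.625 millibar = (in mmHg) 274.7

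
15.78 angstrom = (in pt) 4.473e-06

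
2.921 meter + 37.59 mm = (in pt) 8387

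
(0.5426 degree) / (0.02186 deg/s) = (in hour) 0.006895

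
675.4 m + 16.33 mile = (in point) 7.641e+07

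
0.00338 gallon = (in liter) 0.01279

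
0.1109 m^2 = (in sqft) 1.194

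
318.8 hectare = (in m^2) 3.188e+06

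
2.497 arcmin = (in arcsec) 149.8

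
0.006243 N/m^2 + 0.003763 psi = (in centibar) 0.02595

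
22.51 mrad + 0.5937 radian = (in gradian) 39.23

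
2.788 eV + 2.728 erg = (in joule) 2.728e-07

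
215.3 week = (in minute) 2.17e+06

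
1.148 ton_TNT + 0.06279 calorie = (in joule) 4.803e+09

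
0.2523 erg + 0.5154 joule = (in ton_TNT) 1.232e-10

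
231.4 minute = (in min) 231.4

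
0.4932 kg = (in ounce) 17.4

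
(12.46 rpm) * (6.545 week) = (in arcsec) 1.065e+12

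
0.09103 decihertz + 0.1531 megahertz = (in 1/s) 1.531e+05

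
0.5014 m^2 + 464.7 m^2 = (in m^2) 465.2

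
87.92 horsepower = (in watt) 6.556e+04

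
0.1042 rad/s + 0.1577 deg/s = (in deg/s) 6.128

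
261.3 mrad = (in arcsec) 5.39e+04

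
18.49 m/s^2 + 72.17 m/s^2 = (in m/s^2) 90.66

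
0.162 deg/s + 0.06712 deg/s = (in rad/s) 0.003999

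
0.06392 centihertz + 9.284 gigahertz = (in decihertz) 9.284e+10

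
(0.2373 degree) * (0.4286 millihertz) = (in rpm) 1.695e-05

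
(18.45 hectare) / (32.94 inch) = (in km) 220.5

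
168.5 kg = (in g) 1.685e+05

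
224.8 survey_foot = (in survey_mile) 0.04258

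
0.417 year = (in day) 152.2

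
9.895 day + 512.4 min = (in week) 1.464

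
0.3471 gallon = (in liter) 1.314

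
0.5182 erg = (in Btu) 4.912e-11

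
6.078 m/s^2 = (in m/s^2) 6.078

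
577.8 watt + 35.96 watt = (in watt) 613.8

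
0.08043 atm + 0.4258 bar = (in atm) 0.5007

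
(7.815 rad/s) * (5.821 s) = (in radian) 45.49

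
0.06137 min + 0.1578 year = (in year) 0.1578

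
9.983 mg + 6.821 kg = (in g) 6821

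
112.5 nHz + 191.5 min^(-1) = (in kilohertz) 0.003192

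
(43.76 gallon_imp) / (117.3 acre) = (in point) 0.001188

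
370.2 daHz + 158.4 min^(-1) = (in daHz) 370.5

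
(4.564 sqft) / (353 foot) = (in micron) 3941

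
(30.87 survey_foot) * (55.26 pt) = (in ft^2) 1.974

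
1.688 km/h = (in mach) 0.001377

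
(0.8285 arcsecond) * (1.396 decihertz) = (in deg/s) 3.213e-05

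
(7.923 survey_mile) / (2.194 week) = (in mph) 0.0215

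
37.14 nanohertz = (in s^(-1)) 3.714e-08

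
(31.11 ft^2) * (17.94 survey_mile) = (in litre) 8.345e+07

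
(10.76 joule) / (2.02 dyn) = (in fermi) 5.327e+20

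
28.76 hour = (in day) 1.198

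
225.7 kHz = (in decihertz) 2.257e+06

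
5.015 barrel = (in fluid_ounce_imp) 2.806e+04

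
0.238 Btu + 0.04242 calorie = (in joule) 251.3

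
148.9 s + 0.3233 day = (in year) 0.0008905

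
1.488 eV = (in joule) 2.384e-19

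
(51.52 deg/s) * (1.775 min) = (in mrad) 9.576e+04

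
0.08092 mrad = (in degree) 0.004636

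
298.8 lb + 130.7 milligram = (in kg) 135.5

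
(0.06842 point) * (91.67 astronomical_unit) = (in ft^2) 3.563e+09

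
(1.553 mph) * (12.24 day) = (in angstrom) 7.342e+15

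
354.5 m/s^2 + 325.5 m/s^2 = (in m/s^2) 680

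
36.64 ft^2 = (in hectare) 0.0003404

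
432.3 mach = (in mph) 3.293e+05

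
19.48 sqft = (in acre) 0.0004472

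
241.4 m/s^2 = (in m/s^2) 241.4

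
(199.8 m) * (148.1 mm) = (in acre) 0.007312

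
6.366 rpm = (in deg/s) 38.2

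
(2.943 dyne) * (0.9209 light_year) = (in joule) 2.564e+11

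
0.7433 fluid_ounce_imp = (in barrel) 0.0001328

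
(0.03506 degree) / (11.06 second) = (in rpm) 0.0005283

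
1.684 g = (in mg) 1684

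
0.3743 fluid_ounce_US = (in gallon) 0.002924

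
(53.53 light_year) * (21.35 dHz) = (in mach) 3.175e+15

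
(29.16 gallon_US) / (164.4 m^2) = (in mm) 0.6714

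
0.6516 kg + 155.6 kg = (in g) 1.563e+05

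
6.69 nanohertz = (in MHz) 6.69e-15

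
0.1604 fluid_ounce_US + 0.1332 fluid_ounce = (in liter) 0.008683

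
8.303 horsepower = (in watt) 6192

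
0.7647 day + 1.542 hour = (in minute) 1194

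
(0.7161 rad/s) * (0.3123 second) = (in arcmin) 768.8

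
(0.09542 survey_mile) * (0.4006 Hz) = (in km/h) 221.5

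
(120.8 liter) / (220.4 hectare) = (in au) 3.664e-19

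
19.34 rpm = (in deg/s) 116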